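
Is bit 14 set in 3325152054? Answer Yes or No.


0b11000110001100011100101100110110, bit 14 = 1. Yes

Yes


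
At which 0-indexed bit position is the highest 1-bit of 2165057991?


0b10000001000011000010100111000111. Highest set bit at position 31

31


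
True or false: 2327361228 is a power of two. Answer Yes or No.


0b10001010101110001011011011001100. Multiple bits set => No

No


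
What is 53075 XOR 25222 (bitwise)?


0b1100111101010011 ^ 0b110001010000110 = 0b1010110111010101 = 44501

44501


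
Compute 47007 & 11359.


0b1011011110011111 & 0b10110001011111 = 0b10010000011111 = 9247

9247


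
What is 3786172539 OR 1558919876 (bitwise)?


0b11100001101011000110100001111011 | 0b1011100111010110011101011000100 = 0b11111101111011110111101011111111 = 4260330239

4260330239


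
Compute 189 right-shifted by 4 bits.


0b10111101 >> 4 = 0b1011 = 11

11


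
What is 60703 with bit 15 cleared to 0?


60703 & ~(1 << 15) = 27935

27935


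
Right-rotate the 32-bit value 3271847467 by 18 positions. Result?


Rotate 0b11000011000001000110111000101011 right by 18 (32-bit) = 0b11011100010101111000011000001 = 462090433

462090433


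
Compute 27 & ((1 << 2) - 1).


27 & 3 = 3

3


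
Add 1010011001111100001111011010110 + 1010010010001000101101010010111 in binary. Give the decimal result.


1010011001111100001111011010110 + 1010010010001000101101010010111 = 10100101100000100111100101101101 = 2776791405

2776791405


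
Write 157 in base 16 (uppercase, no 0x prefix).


157 = 9D hex

9D


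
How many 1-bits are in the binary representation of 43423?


0b1010100110011111 has 10 set bits

10


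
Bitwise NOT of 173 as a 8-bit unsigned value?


~0b10101101 = 0b1010010 = 82 (8-bit unsigned)

82


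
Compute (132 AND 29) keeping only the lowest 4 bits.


Step 1: 132 & 29 = 4
Step 2: 4 & 15 = 4

4


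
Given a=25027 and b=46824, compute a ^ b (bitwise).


25027 ^ 46824 = 55083

55083


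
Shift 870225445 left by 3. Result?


0b110011110111101001011000100101 << 3 = 0b110011110111101001011000100101000 = 6961803560

6961803560


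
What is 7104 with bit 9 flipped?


7104 ^ (1 << 9) = 7104 ^ 512 = 6592

6592


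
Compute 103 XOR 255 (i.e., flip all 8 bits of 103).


103 ^ 255 = 152

152


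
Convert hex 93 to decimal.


93 hex = 147 decimal

147


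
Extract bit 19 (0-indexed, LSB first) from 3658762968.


0b11011010000101000100101011011000, position 19 = 0

0


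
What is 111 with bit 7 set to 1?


111 | (1 << 7) = 111 | 128 = 239

239


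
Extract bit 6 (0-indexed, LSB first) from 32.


0b100000, position 6 = 0

0


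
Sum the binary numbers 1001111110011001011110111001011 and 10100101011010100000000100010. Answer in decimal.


1001111110011001011110111001011 + 10100101011010100000000100010 = 1100100011110011111110111101101 = 1685716461

1685716461


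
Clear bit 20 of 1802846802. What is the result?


1802846802 & ~(1 << 20) = 1801798226

1801798226


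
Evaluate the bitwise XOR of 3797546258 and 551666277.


0b11100010010110011111010100010010 ^ 0b100000111000011100001001100101 = 0b11000010101110000011011101110111 = 3266852727

3266852727


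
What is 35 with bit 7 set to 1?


35 | (1 << 7) = 35 | 128 = 163

163


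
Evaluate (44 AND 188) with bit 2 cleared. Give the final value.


Step 1: 44 & 188 = 44
Step 2: 44 & ~(1 << 2) = 40

40


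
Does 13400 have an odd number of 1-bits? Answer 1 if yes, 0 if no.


0b11010001011000 has 6 ones => parity 0

0


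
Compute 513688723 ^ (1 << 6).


513688723 ^ (1 << 6) = 513688723 ^ 64 = 513688787

513688787


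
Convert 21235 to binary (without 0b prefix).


21235 = 101001011110011 in binary

101001011110011


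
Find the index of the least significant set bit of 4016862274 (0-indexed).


0b11101111011011000111010001000010. Lowest set bit at position 1

1


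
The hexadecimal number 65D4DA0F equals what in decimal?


65D4DA0F hex = 1708448271 decimal

1708448271


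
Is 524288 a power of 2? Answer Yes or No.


0b10000000000000000000. Only one bit set => Yes

Yes


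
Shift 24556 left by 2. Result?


0b101111111101100 << 2 = 0b10111111110110000 = 98224

98224


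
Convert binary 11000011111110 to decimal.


11000011111110 in decimal = 12542

12542


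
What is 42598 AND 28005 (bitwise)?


0b1010011001100110 & 0b110110101100101 = 0b10010001100100 = 9316

9316


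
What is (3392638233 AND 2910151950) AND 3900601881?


Step 1: 3392638233 & 2910151950 = 2285176072
Step 2: 2285176072 & 3900601881 = 2285110280

2285110280


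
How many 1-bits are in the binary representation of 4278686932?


0b11111111000001111001010011010100 has 18 set bits

18


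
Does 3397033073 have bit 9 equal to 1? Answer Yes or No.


0b11001010011110101001110001110001, bit 9 = 0. No

No


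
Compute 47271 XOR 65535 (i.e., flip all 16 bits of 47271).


47271 ^ 65535 = 18264

18264


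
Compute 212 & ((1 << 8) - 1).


212 & 255 = 212

212


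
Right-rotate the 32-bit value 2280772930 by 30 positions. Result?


Rotate 0b10000111111100011101010101000010 right by 30 (32-bit) = 0b11111110001110101010100001010 = 533157130

533157130


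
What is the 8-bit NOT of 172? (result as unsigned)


~0b10101100 = 0b1010011 = 83 (8-bit unsigned)

83


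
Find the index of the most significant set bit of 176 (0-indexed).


0b10110000. Highest set bit at position 7

7


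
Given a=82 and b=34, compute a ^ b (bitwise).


82 ^ 34 = 112

112


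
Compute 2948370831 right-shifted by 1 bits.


0b10101111101111001001000110001111 >> 1 = 0b1010111110111100100100011000111 = 1474185415

1474185415


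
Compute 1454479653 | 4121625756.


0b1010110101100011001100100100101 | 0b11110101101010110000010010011100 = 0b11110111101110111001110110111101 = 4156267965

4156267965


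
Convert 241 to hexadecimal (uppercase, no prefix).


241 = F1 hex

F1


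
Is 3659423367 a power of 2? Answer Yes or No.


0b11011010000111100101111010000111. Multiple bits set => No

No


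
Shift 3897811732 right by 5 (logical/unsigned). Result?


0b11101000010100111110001100010100 >> 5 = 0b111010000101001111100011000 = 121806616

121806616


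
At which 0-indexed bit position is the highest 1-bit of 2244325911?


0b10000101110001011011001000010111. Highest set bit at position 31

31


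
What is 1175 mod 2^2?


1175 & 3 = 3

3


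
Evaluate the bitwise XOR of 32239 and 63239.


0b111110111101111 ^ 0b1111011100000111 = 0b1000101011101000 = 35560

35560


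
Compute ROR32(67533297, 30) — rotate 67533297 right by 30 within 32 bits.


Rotate 0b100000001100111100111110001 right by 30 (32-bit) = 0b10000000110011110011111000100 = 270133188

270133188


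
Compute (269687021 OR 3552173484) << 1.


Step 1: 269687021 | 3552173484 = 3552304621
Step 2: 3552304621 << 1 = 7104609242

7104609242


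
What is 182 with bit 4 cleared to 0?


182 & ~(1 << 4) = 166

166


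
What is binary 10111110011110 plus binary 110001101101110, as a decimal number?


10111110011110 + 110001101101110 = 1001001100001100 = 37644

37644


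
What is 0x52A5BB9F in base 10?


52A5BB9F hex = 1386593183 decimal

1386593183


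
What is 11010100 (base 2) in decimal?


11010100 in decimal = 212

212


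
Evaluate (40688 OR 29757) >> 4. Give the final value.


Step 1: 40688 | 29757 = 65277
Step 2: 65277 >> 4 = 4079

4079


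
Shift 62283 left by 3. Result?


0b1111001101001011 << 3 = 0b1111001101001011000 = 498264

498264


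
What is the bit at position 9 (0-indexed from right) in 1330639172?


0b1001111010011111111000101000100, position 9 = 0

0


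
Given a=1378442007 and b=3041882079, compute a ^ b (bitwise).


1378442007 ^ 3041882079 = 3882235080

3882235080


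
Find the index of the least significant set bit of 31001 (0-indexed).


0b111100100011001. Lowest set bit at position 0

0


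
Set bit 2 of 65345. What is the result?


65345 | (1 << 2) = 65345 | 4 = 65349

65349


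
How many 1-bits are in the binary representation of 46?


0b101110 has 4 set bits

4


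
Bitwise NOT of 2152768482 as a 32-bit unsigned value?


~0b10000000010100001010001111100010 = 0b1111111101011110101110000011101 = 2142198813 (32-bit unsigned)

2142198813


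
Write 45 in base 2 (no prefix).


45 = 101101 in binary

101101


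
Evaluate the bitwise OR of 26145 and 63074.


0b110011000100001 | 0b1111011001100010 = 0b1111011001100011 = 63075

63075


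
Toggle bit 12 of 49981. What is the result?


49981 ^ (1 << 12) = 49981 ^ 4096 = 54077

54077


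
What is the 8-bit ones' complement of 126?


126 ^ 255 = 129

129


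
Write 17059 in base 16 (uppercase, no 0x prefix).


17059 = 42A3 hex

42A3


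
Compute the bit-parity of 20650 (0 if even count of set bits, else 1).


0b101000010101010 has 6 ones => parity 0

0


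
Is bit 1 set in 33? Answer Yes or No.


0b100001, bit 1 = 0. No

No


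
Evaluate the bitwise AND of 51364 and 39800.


0b1100100010100100 & 0b1001101101111000 = 0b1000100000100000 = 34848

34848


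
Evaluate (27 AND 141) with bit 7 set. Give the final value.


Step 1: 27 & 141 = 9
Step 2: 9 | (1 << 7) = 9 | 128 = 137

137


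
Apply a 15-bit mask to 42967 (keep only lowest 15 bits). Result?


42967 & 32767 = 10199

10199


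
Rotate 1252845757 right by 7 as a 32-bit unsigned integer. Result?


Rotate 0b1001010101011001110100010111101 right by 7 (32-bit) = 0b1111010100101010101100111010001 = 2056608209

2056608209


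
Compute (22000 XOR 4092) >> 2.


Step 1: 22000 ^ 4092 = 23052
Step 2: 23052 >> 2 = 5763

5763


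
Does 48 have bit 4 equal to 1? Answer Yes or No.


0b110000, bit 4 = 1. Yes

Yes


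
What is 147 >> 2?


0b10010011 >> 2 = 0b100100 = 36

36


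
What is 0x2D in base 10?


2D hex = 45 decimal

45


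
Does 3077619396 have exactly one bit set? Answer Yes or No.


0b10110111011100001011111011000100. Multiple bits set => No

No


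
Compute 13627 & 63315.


0b11010100111011 & 0b1111011101010011 = 0b11010100010011 = 13587

13587


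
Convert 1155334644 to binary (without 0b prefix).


1155334644 = 1000100110111010000000111110100 in binary

1000100110111010000000111110100


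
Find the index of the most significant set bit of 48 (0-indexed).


0b110000. Highest set bit at position 5

5


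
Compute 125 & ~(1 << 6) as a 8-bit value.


125 & ~(1 << 6) = 61

61


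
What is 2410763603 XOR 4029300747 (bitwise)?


0b10001111101100010101010101010011 ^ 0b11110000001010100100000000001011 = 0b1111111100110110001010101011000 = 2140869976

2140869976


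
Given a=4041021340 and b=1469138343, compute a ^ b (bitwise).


4041021340 ^ 1469138343 = 2806796859

2806796859


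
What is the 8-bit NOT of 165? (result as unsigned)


~0b10100101 = 0b1011010 = 90 (8-bit unsigned)

90


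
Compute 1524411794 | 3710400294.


0b1011010110111001010110110010010 | 0b11011101001010000011011100100110 = 0b11011111111111001011111110110110 = 3757883318

3757883318


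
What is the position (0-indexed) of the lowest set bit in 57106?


0b1101111100010010. Lowest set bit at position 1

1


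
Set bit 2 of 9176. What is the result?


9176 | (1 << 2) = 9176 | 4 = 9180

9180


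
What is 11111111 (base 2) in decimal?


11111111 in decimal = 255

255


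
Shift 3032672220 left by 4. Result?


0b10110100110000101110011111011100 << 4 = 0b101101001100001011100111110111000000 = 48522755520

48522755520


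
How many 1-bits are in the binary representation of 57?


0b111001 has 4 set bits

4


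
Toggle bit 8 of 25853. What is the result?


25853 ^ (1 << 8) = 25853 ^ 256 = 26109

26109


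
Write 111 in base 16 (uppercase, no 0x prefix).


111 = 6F hex

6F


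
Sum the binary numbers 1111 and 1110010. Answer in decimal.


1111 + 1110010 = 10000001 = 129

129


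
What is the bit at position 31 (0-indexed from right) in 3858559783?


0b11100101111111001111001100100111, position 31 = 1

1


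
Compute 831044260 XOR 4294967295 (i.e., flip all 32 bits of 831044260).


831044260 ^ 4294967295 = 3463923035

3463923035


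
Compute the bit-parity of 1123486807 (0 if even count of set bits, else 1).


0b1000010111101110000110001010111 has 16 ones => parity 0

0


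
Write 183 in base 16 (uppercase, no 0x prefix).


183 = B7 hex

B7


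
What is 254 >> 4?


0b11111110 >> 4 = 0b1111 = 15

15


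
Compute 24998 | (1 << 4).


24998 | (1 << 4) = 24998 | 16 = 25014

25014


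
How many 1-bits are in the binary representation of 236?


0b11101100 has 5 set bits

5


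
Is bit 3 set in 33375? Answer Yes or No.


0b1000001001011111, bit 3 = 1. Yes

Yes


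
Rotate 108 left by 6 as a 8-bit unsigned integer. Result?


Rotate 0b1101100 left by 6 (8-bit) = 0b11011 = 27

27


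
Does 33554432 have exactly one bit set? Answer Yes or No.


0b10000000000000000000000000. Only one bit set => Yes

Yes


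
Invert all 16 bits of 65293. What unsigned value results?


65293 ^ 65535 = 242

242


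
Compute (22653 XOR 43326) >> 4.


Step 1: 22653 ^ 43326 = 61763
Step 2: 61763 >> 4 = 3860

3860


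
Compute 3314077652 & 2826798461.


0b11000101100010001100111111010100 & 0b10101000011111011000010101111101 = 0b10000000000010001000010101010100 = 2148042068

2148042068


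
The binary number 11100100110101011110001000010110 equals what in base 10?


11100100110101011110001000010110 in decimal = 3839222294

3839222294


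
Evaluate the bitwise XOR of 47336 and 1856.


0b1011100011101000 ^ 0b11101000000 = 0b1011111110101000 = 49064

49064


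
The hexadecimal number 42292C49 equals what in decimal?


42292C49 hex = 1109994569 decimal

1109994569


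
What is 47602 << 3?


0b1011100111110010 << 3 = 0b1011100111110010000 = 380816

380816


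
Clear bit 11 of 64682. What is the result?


64682 & ~(1 << 11) = 62634

62634


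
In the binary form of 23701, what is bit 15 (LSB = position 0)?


0b101110010010101, position 15 = 0

0


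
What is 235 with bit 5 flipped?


235 ^ (1 << 5) = 235 ^ 32 = 203

203


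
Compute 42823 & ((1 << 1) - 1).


42823 & 1 = 1

1


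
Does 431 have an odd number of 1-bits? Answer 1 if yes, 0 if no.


0b110101111 has 7 ones => parity 1

1


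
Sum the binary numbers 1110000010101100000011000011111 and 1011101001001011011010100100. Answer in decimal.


1110000010101100000011000011111 + 1011101001001011011010100100 = 1111011111110101011110011000011 = 2080029891

2080029891


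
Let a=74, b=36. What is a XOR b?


74 ^ 36 = 110

110


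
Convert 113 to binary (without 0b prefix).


113 = 1110001 in binary

1110001


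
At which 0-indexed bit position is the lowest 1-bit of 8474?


0b10000100011010. Lowest set bit at position 1

1


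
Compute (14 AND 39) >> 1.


Step 1: 14 & 39 = 6
Step 2: 6 >> 1 = 3

3


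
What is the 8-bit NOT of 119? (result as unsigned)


~0b1110111 = 0b10001000 = 136 (8-bit unsigned)

136


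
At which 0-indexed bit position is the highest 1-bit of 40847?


0b1001111110001111. Highest set bit at position 15

15


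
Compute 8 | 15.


0b1000 | 0b1111 = 0b1111 = 15

15


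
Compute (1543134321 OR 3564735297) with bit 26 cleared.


Step 1: 1543134321 | 3564735297 = 3757825905
Step 2: 3757825905 & ~(1 << 26) = 3690717041

3690717041


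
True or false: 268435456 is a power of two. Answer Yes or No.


0b10000000000000000000000000000. Only one bit set => Yes

Yes


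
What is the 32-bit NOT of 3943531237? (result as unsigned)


~0b11101011000011011000001011100101 = 0b10100111100100111110100011010 = 351436058 (32-bit unsigned)

351436058


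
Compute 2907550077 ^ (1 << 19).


2907550077 ^ (1 << 19) = 2907550077 ^ 524288 = 2907025789

2907025789


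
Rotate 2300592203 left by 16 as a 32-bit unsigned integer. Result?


Rotate 0b10001001001000000100000001001011 left by 16 (32-bit) = 0b1000000010010111000100100100000 = 1078692128

1078692128


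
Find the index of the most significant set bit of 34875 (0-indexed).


0b1000100000111011. Highest set bit at position 15

15


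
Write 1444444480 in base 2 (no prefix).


1444444480 = 1010110000110000111100101000000 in binary

1010110000110000111100101000000


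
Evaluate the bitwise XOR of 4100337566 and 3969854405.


0b11110100011001100010111110011110 ^ 0b11101100100111110010101111000101 = 0b11000111110010000010001011011 = 418972763

418972763


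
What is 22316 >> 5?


0b101011100101100 >> 5 = 0b1010111001 = 697

697


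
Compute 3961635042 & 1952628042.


0b11101100001000011100000011100010 & 0b1110100011000101011110101001010 = 0b1100100001000001000000001000010 = 1679851586

1679851586


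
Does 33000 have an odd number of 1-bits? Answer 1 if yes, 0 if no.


0b1000000011101000 has 5 ones => parity 1

1


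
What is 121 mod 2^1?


121 & 1 = 1

1


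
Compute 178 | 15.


0b10110010 | 0b1111 = 0b10111111 = 191

191


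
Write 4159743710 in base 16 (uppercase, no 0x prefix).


4159743710 = F7F0A6DE hex

F7F0A6DE


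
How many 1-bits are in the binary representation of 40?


0b101000 has 2 set bits

2


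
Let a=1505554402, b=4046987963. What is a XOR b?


1505554402 ^ 4046987963 = 2827275609

2827275609


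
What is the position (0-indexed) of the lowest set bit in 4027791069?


0b11110000000100110011011011011101. Lowest set bit at position 0

0


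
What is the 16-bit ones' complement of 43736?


43736 ^ 65535 = 21799

21799


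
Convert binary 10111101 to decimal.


10111101 in decimal = 189

189


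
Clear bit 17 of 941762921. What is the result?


941762921 & ~(1 << 17) = 941631849

941631849


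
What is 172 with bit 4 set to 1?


172 | (1 << 4) = 172 | 16 = 188

188


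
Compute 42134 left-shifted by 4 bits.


0b1010010010010110 << 4 = 0b10100100100101100000 = 674144

674144


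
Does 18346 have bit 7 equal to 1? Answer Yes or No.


0b100011110101010, bit 7 = 1. Yes

Yes


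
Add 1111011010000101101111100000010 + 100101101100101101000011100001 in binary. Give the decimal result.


1111011010000101101111100000010 + 100101101100101101000011100001 = 10100000111101011010111111100011 = 2700455907

2700455907


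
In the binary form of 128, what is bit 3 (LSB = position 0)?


0b10000000, position 3 = 0

0


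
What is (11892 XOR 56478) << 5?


Step 1: 11892 ^ 56478 = 62186
Step 2: 62186 << 5 = 1989952

1989952


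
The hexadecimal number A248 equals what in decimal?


A248 hex = 41544 decimal

41544


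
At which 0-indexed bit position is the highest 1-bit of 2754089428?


0b10100100001010000001000111010100. Highest set bit at position 31

31


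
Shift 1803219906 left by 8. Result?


0b1101011011110101111001111000010 << 8 = 0b110101101111010111100111100001000000000 = 461624295936

461624295936


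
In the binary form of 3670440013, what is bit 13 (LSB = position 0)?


0b11011010110001100111100001001101, position 13 = 1

1


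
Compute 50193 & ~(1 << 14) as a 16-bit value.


50193 & ~(1 << 14) = 33809

33809


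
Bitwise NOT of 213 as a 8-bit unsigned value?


~0b11010101 = 0b101010 = 42 (8-bit unsigned)

42


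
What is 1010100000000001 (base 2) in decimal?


1010100000000001 in decimal = 43009

43009


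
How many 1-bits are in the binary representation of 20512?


0b101000000100000 has 3 set bits

3


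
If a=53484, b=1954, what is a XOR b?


53484 ^ 1954 = 55118

55118


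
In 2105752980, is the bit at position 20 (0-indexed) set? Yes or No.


0b1111101100000110011110110010100, bit 20 = 0. No

No


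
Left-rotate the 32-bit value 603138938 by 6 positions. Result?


Rotate 0b100011111100110010101101111010 left by 6 (32-bit) = 0b11111100110010101101111010001000 = 4241153672

4241153672


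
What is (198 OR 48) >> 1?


Step 1: 198 | 48 = 246
Step 2: 246 >> 1 = 123

123


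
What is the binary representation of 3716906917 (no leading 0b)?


3716906917 = 11011101100010110111111110100101 in binary

11011101100010110111111110100101


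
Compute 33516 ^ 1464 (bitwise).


0b1000001011101100 ^ 0b10110111000 = 0b1000011101010100 = 34644

34644


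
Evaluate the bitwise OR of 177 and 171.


0b10110001 | 0b10101011 = 0b10111011 = 187

187


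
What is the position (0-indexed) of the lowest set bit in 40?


0b101000. Lowest set bit at position 3

3


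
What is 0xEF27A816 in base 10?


EF27A816 hex = 4012353558 decimal

4012353558


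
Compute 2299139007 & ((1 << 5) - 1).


2299139007 & 31 = 31

31


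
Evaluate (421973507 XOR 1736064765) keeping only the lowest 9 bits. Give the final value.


Step 1: 421973507 ^ 1736064765 = 2120020222
Step 2: 2120020222 & 511 = 254

254


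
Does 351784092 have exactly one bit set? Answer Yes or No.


0b10100111101111100110010011100. Multiple bits set => No

No


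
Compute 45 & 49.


0b101101 & 0b110001 = 0b100001 = 33

33


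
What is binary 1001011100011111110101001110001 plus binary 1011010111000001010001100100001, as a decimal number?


1001011100011111110101001110001 + 1011010111000001010001100100001 = 10100110011100001000110110010010 = 2792394130

2792394130


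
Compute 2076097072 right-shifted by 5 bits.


0b1111011101111101011101000110000 >> 5 = 0b11110111011111010111010001 = 64878033

64878033


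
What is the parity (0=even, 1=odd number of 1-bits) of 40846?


0b1001111110001110 has 10 ones => parity 0

0


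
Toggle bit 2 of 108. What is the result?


108 ^ (1 << 2) = 108 ^ 4 = 104

104


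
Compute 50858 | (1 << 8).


50858 | (1 << 8) = 50858 | 256 = 51114

51114


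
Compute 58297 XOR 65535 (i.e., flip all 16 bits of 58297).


58297 ^ 65535 = 7238

7238


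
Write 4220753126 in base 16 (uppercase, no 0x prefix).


4220753126 = FB9394E6 hex

FB9394E6


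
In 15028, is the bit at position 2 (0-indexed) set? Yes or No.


0b11101010110100, bit 2 = 1. Yes

Yes


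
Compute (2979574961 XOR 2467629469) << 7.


Step 1: 2979574961 ^ 2467629469 = 579714348
Step 2: 579714348 << 7 = 74203436544

74203436544


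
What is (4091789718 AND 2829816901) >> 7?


Step 1: 4091789718 & 2829816901 = 2695069700
Step 2: 2695069700 >> 7 = 21055232

21055232


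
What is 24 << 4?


0b11000 << 4 = 0b110000000 = 384

384


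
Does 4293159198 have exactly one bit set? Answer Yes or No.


0b11111111111001000110100100011110. Multiple bits set => No

No


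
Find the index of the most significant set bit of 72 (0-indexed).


0b1001000. Highest set bit at position 6

6


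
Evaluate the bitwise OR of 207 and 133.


0b11001111 | 0b10000101 = 0b11001111 = 207

207


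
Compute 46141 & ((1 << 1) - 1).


46141 & 1 = 1

1


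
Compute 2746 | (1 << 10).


2746 | (1 << 10) = 2746 | 1024 = 3770

3770


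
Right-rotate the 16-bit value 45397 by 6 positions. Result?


Rotate 0b1011000101010101 right by 6 (16-bit) = 0b101011011000101 = 22213

22213


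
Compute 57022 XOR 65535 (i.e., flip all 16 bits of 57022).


57022 ^ 65535 = 8513

8513


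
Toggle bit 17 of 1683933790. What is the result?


1683933790 ^ (1 << 17) = 1683933790 ^ 131072 = 1683802718

1683802718


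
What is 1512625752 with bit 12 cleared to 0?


1512625752 & ~(1 << 12) = 1512621656

1512621656


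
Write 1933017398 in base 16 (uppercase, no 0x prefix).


1933017398 = 73378136 hex

73378136


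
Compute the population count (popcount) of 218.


0b11011010 has 5 set bits

5


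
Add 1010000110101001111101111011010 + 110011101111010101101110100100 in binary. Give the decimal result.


1010000110101001111101111011010 + 110011101111010101101110100100 = 10000100100100100101011101111110 = 2224183166

2224183166


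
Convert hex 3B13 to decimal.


3B13 hex = 15123 decimal

15123


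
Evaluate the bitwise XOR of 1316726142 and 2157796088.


0b1001110011110111010010101111110 ^ 0b10000000100111010101101011111000 = 0b11001110111001101111111110000110 = 3471245190

3471245190


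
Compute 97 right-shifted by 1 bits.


0b1100001 >> 1 = 0b110000 = 48

48


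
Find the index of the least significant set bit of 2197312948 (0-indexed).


0b10000010111110000101010110110100. Lowest set bit at position 2

2


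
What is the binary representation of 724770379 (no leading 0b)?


724770379 = 101011001100110001111001001011 in binary

101011001100110001111001001011


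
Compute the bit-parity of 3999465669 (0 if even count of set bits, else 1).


0b11101110011000110000000011000101 has 14 ones => parity 0

0


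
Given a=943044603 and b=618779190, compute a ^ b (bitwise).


943044603 ^ 618779190 = 483681741

483681741


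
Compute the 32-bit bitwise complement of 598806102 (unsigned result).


~0b100011101100010000111001010110 = 0b11011100010011101111000110101001 = 3696161193 (32-bit unsigned)

3696161193


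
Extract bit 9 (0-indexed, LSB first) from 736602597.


0b101011111001111010100111100101, position 9 = 0

0


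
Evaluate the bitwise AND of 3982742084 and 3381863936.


0b11101101011000111101001001000100 & 0b11001001100100110010011000000000 = 0b11001001000000110000001000000000 = 3372417536

3372417536


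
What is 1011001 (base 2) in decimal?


1011001 in decimal = 89

89


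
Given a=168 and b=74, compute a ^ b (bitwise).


168 ^ 74 = 226

226


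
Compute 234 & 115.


0b11101010 & 0b1110011 = 0b1100010 = 98

98


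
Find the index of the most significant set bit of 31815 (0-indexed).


0b111110001000111. Highest set bit at position 14

14


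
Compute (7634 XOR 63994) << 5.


Step 1: 7634 ^ 63994 = 58408
Step 2: 58408 << 5 = 1869056

1869056


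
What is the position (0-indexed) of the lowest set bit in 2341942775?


0b10001011100101110011010111110111. Lowest set bit at position 0

0


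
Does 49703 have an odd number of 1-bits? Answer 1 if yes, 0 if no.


0b1100001000100111 has 7 ones => parity 1

1


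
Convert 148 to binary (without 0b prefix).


148 = 10010100 in binary

10010100


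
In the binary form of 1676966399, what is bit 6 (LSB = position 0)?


0b1100011111101000111100111111111, position 6 = 1

1


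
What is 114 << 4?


0b1110010 << 4 = 0b11100100000 = 1824

1824


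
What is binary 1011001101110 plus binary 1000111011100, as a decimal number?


1011001101110 + 1000111011100 = 10100001001010 = 10314

10314


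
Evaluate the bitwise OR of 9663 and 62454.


0b10010110111111 | 0b1111001111110110 = 0b1111011111111111 = 63487

63487


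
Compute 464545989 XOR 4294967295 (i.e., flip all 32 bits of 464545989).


464545989 ^ 4294967295 = 3830421306

3830421306


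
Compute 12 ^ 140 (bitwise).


0b1100 ^ 0b10001100 = 0b10000000 = 128

128


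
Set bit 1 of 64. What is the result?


64 | (1 << 1) = 64 | 2 = 66

66


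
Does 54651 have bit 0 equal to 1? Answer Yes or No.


0b1101010101111011, bit 0 = 1. Yes

Yes


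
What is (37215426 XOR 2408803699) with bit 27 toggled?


Step 1: 37215426 ^ 2408803699 = 2376380849
Step 2: 2376380849 ^ (1 << 27) = 2376380849 ^ 134217728 = 2242163121

2242163121


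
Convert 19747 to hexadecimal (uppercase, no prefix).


19747 = 4D23 hex

4D23


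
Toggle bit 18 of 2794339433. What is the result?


2794339433 ^ (1 << 18) = 2794339433 ^ 262144 = 2794077289

2794077289


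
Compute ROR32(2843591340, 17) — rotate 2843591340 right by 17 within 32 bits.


Rotate 0b10101001011111011100001010101100 right by 17 (32-bit) = 0b11100001010101100101010010111110 = 3780531390

3780531390


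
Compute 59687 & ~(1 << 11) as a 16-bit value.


59687 & ~(1 << 11) = 57639

57639


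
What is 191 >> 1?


0b10111111 >> 1 = 0b1011111 = 95

95


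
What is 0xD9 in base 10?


D9 hex = 217 decimal

217


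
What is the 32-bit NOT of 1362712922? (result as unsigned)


~0b1010001001110010101100101011010 = 0b10101110110001101010011010100101 = 2932254373 (32-bit unsigned)

2932254373


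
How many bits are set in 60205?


0b1110101100101101 has 10 set bits

10


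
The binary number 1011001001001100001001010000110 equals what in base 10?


1011001001001100001001010000110 in decimal = 1495667334

1495667334


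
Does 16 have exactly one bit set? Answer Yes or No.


0b10000. Only one bit set => Yes

Yes


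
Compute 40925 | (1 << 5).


40925 | (1 << 5) = 40925 | 32 = 40957

40957


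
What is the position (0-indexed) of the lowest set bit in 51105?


0b1100011110100001. Lowest set bit at position 0

0


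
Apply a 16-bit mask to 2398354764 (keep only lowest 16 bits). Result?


2398354764 & 65535 = 64844

64844


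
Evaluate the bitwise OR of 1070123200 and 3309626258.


0b111111110010001100100011000000 | 0b11000101010001001110001110010010 = 0b11111111110011001110101111010010 = 4291619794

4291619794


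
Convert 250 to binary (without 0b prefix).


250 = 11111010 in binary

11111010


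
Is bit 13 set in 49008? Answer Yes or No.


0b1011111101110000, bit 13 = 1. Yes

Yes


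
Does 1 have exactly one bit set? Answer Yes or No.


0b1. Only one bit set => Yes

Yes


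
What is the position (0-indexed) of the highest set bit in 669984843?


0b100111111011110010100001001011. Highest set bit at position 29

29


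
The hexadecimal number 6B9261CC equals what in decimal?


6B9261CC hex = 1804755404 decimal

1804755404


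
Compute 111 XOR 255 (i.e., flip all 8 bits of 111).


111 ^ 255 = 144

144


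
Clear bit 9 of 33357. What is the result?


33357 & ~(1 << 9) = 32845

32845


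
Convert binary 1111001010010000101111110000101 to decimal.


1111001010010000101111110000101 in decimal = 2034786181

2034786181


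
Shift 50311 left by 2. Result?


0b1100010010000111 << 2 = 0b110001001000011100 = 201244

201244


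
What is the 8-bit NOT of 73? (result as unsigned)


~0b1001001 = 0b10110110 = 182 (8-bit unsigned)

182


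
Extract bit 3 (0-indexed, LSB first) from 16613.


0b100000011100101, position 3 = 0

0


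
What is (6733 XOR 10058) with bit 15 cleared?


Step 1: 6733 ^ 10058 = 15623
Step 2: 15623 & ~(1 << 15) = 15623

15623


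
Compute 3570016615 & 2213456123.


0b11010100110010100010000101100111 & 0b10000011111011101010100011111011 = 0b10000000110010100010000001100011 = 2160730211

2160730211


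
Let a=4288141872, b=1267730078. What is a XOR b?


4288141872 ^ 1267730078 = 3020414126

3020414126


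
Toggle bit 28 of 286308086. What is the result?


286308086 ^ (1 << 28) = 286308086 ^ 268435456 = 17872630

17872630


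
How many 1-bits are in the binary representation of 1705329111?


0b1100101101001010100000111010111 has 16 set bits

16


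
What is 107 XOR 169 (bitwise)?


0b1101011 ^ 0b10101001 = 0b11000010 = 194

194


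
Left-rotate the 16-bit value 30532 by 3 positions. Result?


Rotate 0b111011101000100 left by 3 (16-bit) = 0b1011101000100011 = 47651

47651


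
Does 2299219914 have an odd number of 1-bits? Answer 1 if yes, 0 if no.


0b10001001000010110100111111001010 has 15 ones => parity 1

1


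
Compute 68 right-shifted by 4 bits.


0b1000100 >> 4 = 0b100 = 4

4


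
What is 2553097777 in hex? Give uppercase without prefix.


2553097777 = 982D2E31 hex

982D2E31


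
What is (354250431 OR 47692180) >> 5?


Step 1: 354250431 | 47692180 = 400555967
Step 2: 400555967 >> 5 = 12517373

12517373


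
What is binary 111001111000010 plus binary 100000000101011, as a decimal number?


111001111000010 + 100000000101011 = 1011001111101101 = 46061

46061


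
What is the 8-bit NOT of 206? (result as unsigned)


~0b11001110 = 0b110001 = 49 (8-bit unsigned)

49


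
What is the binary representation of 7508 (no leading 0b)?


7508 = 1110101010100 in binary

1110101010100


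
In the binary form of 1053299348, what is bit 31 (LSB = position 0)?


0b111110110010000001001010010100, position 31 = 0

0


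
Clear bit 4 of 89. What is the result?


89 & ~(1 << 4) = 73

73


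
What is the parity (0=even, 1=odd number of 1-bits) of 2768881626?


0b10100101000010011100011111011010 has 16 ones => parity 0

0


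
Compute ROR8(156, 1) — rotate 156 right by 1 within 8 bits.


Rotate 0b10011100 right by 1 (8-bit) = 0b1001110 = 78

78


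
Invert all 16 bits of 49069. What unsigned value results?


49069 ^ 65535 = 16466

16466


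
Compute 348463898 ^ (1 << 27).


348463898 ^ (1 << 27) = 348463898 ^ 134217728 = 482681626

482681626


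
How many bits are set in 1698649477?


0b1100101001111110101010110000101 has 17 set bits

17


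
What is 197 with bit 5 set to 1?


197 | (1 << 5) = 197 | 32 = 229

229


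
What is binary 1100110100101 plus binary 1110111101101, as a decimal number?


1100110100101 + 1110111101101 = 11011110010010 = 14226

14226


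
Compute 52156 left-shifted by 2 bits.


0b1100101110111100 << 2 = 0b110010111011110000 = 208624

208624


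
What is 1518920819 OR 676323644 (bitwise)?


0b1011010100010001110010001110011 | 0b101000010011111110000100111100 = 0b1111010110011111110010101111111 = 2060445055

2060445055


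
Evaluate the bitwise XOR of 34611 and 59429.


0b1000011100110011 ^ 0b1110100000100101 = 0b110111100010110 = 28438

28438


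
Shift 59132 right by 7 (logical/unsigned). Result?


0b1110011011111100 >> 7 = 0b111001101 = 461

461


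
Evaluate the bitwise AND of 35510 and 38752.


0b1000101010110110 & 0b1001011101100000 = 0b1000001000100000 = 33312

33312


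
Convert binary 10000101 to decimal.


10000101 in decimal = 133

133


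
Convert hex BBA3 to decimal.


BBA3 hex = 48035 decimal

48035


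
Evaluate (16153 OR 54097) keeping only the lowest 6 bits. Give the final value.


Step 1: 16153 | 54097 = 65369
Step 2: 65369 & 63 = 25

25


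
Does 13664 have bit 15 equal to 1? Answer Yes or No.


0b11010101100000, bit 15 = 0. No

No


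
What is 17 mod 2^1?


17 & 1 = 1

1


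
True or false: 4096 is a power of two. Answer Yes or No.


0b1000000000000. Only one bit set => Yes

Yes


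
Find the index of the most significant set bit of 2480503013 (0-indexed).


0b10010011110110010111100011100101. Highest set bit at position 31

31


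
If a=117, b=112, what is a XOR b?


117 ^ 112 = 5

5


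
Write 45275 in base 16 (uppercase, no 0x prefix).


45275 = B0DB hex

B0DB


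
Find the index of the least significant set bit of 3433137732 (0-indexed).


0b11001100101000011000011001000100. Lowest set bit at position 2

2


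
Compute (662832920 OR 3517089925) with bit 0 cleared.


Step 1: 662832920 | 3517089925 = 4154625949
Step 2: 4154625949 & ~(1 << 0) = 4154625948

4154625948


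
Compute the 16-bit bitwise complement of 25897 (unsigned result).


~0b110010100101001 = 0b1001101011010110 = 39638 (16-bit unsigned)

39638


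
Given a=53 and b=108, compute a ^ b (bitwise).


53 ^ 108 = 89

89


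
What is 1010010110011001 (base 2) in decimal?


1010010110011001 in decimal = 42393

42393


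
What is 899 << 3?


0b1110000011 << 3 = 0b1110000011000 = 7192

7192


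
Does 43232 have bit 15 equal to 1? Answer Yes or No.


0b1010100011100000, bit 15 = 1. Yes

Yes


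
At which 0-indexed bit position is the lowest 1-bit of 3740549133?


0b11011110111101000100000000001101. Lowest set bit at position 0

0


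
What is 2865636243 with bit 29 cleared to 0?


2865636243 & ~(1 << 29) = 2328765331

2328765331


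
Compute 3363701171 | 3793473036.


0b11001000011111100000000110110011 | 0b11100010000110111100111000001100 = 0b11101010011111111100111110111111 = 3934244799

3934244799


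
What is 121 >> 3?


0b1111001 >> 3 = 0b1111 = 15

15


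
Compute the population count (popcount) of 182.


0b10110110 has 5 set bits

5


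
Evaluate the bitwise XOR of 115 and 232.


0b1110011 ^ 0b11101000 = 0b10011011 = 155

155


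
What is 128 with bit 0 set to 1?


128 | (1 << 0) = 128 | 1 = 129

129


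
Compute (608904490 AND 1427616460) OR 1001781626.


Step 1: 608904490 & 1427616460 = 67313672
Step 2: 67313672 | 1001781626 = 1069021562

1069021562


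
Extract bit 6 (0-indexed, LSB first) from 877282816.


0b110100010010100100011000000000, position 6 = 0

0


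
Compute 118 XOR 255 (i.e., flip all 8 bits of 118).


118 ^ 255 = 137

137


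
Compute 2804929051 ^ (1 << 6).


2804929051 ^ (1 << 6) = 2804929051 ^ 64 = 2804929115

2804929115


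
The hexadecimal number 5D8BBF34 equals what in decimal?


5D8BBF34 hex = 1569439540 decimal

1569439540


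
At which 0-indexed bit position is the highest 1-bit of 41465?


0b1010000111111001. Highest set bit at position 15

15


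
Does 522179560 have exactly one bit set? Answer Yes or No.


0b11111000111111101001111101000. Multiple bits set => No

No


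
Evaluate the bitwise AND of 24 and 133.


0b11000 & 0b10000101 = 0b0 = 0

0


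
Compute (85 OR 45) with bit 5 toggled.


Step 1: 85 | 45 = 125
Step 2: 125 ^ (1 << 5) = 125 ^ 32 = 93

93


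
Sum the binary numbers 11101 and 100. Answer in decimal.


11101 + 100 = 100001 = 33

33


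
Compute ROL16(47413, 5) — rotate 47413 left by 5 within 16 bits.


Rotate 0b1011100100110101 left by 5 (16-bit) = 0b10011010110111 = 9911

9911


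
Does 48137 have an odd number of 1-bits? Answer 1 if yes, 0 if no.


0b1011110000001001 has 7 ones => parity 1

1


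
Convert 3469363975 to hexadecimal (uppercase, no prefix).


3469363975 = CECA4B07 hex

CECA4B07


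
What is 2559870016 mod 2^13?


2559870016 & 8191 = 1088

1088


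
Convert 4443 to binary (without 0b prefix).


4443 = 1000101011011 in binary

1000101011011


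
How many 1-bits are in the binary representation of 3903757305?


0b11101000101011101001101111111001 has 20 set bits

20


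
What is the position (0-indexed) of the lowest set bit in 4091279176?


0b11110011110110111111011101001000. Lowest set bit at position 3

3


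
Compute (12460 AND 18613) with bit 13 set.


Step 1: 12460 & 18613 = 164
Step 2: 164 | (1 << 13) = 164 | 8192 = 8356

8356


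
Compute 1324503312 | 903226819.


0b1001110111100100101000100010000 | 0b110101110101100010010111000011 = 0b1111111111101100111010111010011 = 2146858451

2146858451


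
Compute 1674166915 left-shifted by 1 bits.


0b1100011110010011100001010000011 << 1 = 0b11000111100100111000010100000110 = 3348333830

3348333830
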